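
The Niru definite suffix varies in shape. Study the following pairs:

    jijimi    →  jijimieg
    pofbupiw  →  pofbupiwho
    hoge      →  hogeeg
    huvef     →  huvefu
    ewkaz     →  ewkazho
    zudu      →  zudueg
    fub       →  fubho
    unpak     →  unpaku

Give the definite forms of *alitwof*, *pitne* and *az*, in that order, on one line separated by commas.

alitwofu, pitneeg, azho

The alternation tracks the final sound of the stem — -u when the stem ends in a voiceless consonant (*huvef*, *unpak*); -ho when the stem ends in a voiced consonant (*pofbupiw*, *ewkaz*, *fub*); -eg when the stem ends in a vowel (*jijimi*, *hoge*, *zudu*).
*alitwof*: final sound = /f/, a voiceless consonant → -u → *alitwofu*.
*pitne* — final sound /e/ (a vowel) → -eg → *pitneeg*.
The final sound of *az* is /z/, which is a voiced consonant, so the suffix is -ho, giving *azho*.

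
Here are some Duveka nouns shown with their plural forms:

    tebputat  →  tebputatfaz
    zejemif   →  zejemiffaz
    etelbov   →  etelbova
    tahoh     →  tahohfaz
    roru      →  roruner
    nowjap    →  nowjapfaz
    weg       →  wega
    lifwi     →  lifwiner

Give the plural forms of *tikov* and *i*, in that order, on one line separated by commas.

Looking at the final sound of each stem: -faz when the stem ends in a voiceless consonant (*tebputat*, *zejemif*, *tahoh*, *nowjap*); -a when the stem ends in a voiced consonant (*etelbov*, *weg*); -ner when the stem ends in a vowel (*roru*, *lifwi*).
Since the final sound of *tikov* is /v/ (a voiced consonant), it takes -a, giving *tikova*.
Since the final sound of *i* is /i/ (a vowel), it takes -ner, giving *iner*.

tikova, iner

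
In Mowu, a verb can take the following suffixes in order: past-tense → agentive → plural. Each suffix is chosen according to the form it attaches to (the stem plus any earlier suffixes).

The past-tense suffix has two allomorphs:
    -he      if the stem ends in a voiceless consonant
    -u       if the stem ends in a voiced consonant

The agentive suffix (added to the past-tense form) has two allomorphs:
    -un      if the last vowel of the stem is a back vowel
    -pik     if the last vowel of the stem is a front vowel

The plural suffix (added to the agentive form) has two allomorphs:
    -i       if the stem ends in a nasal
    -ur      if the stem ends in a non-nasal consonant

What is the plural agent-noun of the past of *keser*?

The final consonant of *keser* is /r/, which is voiced, so the past-tense suffix is -u, giving *keseru*.
The last vowel of the past-tense form *keseru* is /u/, which is a back vowel, so the agentive suffix is -un, giving *keseruun*.
The agentive form *keseruun* — final consonant /n/ (a nasal) → -i → *keseruuni*.

keseruuni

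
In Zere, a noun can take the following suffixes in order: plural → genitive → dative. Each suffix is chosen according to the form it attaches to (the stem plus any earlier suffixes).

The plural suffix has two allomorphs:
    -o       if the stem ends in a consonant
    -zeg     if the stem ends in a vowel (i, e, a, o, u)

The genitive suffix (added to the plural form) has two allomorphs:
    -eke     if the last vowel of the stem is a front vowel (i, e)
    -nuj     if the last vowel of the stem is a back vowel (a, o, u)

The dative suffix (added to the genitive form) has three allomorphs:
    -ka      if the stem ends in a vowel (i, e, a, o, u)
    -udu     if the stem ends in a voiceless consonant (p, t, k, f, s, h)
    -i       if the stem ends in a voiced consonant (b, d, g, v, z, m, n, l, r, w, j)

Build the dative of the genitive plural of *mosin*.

The final sound of *mosin* is /n/, which is a consonant, so the plural suffix is -o, giving *mosino*.
The plural form *mosino*: last vowel = /o/, a back vowel → -nuj → *mosinonuj*.
The genitive form *mosinonuj*: final sound = /j/, a voiced consonant → -i → *mosinonuji*.

mosinonuji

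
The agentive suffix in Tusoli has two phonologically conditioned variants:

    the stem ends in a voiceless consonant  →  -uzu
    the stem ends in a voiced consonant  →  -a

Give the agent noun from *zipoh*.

zipohuzu

The final consonant of *zipoh* is /h/, which is voiceless, so the suffix is -uzu, giving *zipohuzu*.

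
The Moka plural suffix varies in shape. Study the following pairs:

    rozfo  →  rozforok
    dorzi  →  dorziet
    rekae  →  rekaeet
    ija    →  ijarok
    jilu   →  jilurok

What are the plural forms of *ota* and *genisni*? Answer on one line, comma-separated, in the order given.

otarok, genisniet

The pattern is front/back vowel harmony: -et when the last vowel of the stem is a front vowel (*dorzi*, *rekae*); -rok when the last vowel of the stem is a back vowel (*rozfo*, *ija*, *jilu*).
The last vowel of *ota* is /a/, which is a back vowel, so the suffix is -rok, giving *otarok*.
The last vowel of *genisni* is /i/, which is a front vowel, so the suffix is -et, giving *genisniet*.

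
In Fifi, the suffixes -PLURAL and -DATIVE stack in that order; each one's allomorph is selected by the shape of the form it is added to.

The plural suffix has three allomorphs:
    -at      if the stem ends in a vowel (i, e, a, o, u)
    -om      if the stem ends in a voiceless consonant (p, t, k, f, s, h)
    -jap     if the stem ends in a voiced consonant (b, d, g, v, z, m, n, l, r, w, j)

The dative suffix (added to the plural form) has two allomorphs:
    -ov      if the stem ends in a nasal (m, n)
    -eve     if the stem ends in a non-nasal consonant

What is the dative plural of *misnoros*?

misnorosomov

*misnoros* — final sound /s/ (a voiceless consonant) → -om → *misnorosom*.
The final consonant of the plural form *misnorosom* is /m/, which is a nasal, so the dative suffix is -ov, giving *misnorosomov*.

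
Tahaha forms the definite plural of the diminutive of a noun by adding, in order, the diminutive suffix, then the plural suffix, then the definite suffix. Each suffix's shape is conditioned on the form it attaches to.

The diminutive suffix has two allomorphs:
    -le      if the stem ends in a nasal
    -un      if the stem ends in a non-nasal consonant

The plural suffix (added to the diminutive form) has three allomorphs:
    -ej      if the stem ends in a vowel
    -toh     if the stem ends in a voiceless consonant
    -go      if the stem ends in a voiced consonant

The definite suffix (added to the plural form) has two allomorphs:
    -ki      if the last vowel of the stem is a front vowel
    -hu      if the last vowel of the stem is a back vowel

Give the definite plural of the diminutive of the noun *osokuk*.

osokukungohu

Since the final consonant of *osokuk* is /k/ (non-nasal), it takes -un, giving *osokukun*.
Since the final sound of the diminutive form *osokukun* is /n/ (a voiced consonant), it takes -go, giving *osokukungo*.
The last vowel of the plural form *osokukungo* is /o/, which is a back vowel, so the definite suffix is -hu, giving *osokukungohu*.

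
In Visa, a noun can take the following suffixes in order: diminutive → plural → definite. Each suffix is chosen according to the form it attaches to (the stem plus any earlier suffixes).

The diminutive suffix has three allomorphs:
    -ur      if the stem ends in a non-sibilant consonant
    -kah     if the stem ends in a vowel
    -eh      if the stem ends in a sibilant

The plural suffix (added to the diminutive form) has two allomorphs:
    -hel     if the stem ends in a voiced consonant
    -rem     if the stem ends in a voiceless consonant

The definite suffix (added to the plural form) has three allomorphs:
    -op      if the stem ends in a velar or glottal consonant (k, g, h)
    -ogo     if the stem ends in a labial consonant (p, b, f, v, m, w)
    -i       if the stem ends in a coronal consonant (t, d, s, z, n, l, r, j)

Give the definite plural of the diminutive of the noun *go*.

The final sound of *go* is /o/, which is a vowel, so the diminutive suffix is -kah, giving *gokah*.
The diminutive form *gokah* — final consonant /h/ (voiceless) → -rem → *gokahrem*.
The plural form *gokahrem*: final consonant = /m/, labial → -ogo → *gokahremogo*.

gokahremogo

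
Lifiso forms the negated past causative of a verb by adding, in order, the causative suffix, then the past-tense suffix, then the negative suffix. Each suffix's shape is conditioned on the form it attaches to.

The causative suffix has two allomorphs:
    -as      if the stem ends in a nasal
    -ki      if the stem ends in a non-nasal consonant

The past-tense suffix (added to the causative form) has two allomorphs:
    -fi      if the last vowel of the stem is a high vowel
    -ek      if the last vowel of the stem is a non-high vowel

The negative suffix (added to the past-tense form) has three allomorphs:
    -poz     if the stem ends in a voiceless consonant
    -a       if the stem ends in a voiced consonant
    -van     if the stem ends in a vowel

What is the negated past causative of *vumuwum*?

The final consonant of *vumuwum* is /m/, which is a nasal, so the causative suffix is -as, giving *vumuwumas*.
The causative form *vumuwumas*: last vowel = /a/, a non-high vowel → -ek → *vumuwumasek*.
Since the final sound of the past-tense form *vumuwumasek* is /k/ (a voiceless consonant), it takes -poz, giving *vumuwumasekpoz*.

vumuwumasekpoz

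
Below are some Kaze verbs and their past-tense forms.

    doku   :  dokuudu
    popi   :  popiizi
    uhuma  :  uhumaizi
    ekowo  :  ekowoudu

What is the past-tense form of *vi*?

viizi

Looking at the last vowel of each stem: -udu when the last vowel of the stem is a rounded vowel (*doku*, *ekowo*); -izi when the last vowel of the stem is an unrounded vowel (*popi*, *uhuma*).
The last vowel of *vi* is /i/, which is an unrounded vowel, so the suffix is -izi, giving *viizi*.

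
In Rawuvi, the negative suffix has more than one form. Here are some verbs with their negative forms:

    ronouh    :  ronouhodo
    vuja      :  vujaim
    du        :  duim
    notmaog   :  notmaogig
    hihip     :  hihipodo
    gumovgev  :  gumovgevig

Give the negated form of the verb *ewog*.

Looking at the final sound of each stem: -odo when the stem ends in a voiceless consonant (*ronouh*, *hihip*); -ig when the stem ends in a voiced consonant (*notmaog*, *gumovgev*); -im when the stem ends in a vowel (*vuja*, *du*).
The final sound of *ewog* is /g/, which is a voiced consonant, so the suffix is -ig, giving *ewogig*.

ewogig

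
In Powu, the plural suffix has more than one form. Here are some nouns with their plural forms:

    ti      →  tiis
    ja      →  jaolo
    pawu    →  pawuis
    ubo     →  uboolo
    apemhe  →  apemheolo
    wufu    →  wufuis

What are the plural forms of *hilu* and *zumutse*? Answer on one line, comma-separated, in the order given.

hiluis, zumutseolo

The alternation tracks the last vowel of the stem — -is when the last vowel of the stem is a high vowel (*ti*, *pawu*, *wufu*); -olo when the last vowel of the stem is a non-high vowel (*ja*, *ubo*, *apemhe*).
The last vowel of *hilu* is /u/, which is a high vowel, so the suffix is -is, giving *hiluis*.
Since the last vowel of *zumutse* is /e/ (a non-high vowel), it takes -olo, giving *zumutseolo*.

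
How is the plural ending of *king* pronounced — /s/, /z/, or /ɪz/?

/z/

The stem *king* ends in a voiced non-sibilant sound.
The plural suffix surfaces as /ɪz/ after sibilants, /s/ after other voiceless consonants, and /z/ after other voiced sounds.
So the plural -s on *king* is pronounced /z/.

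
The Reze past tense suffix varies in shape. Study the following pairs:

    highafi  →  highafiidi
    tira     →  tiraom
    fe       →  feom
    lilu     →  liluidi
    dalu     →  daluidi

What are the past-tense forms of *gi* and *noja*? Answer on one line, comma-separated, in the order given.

giidi, nojaom

The pattern is height harmony: -idi when the last vowel of the stem is a high vowel (*highafi*, *lilu*, *dalu*); -om when the last vowel of the stem is a non-high vowel (*tira*, *fe*).
Since the last vowel of *gi* is /i/ (a high vowel), it takes -idi, giving *giidi*.
The last vowel of *noja* is /a/, which is a non-high vowel, so the suffix is -om, giving *nojaom*.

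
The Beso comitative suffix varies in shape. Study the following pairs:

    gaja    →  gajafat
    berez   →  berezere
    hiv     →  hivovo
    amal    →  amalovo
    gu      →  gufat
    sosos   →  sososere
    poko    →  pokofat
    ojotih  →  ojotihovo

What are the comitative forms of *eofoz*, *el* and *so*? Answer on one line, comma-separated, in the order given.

eofozere, elovo, sofat

The pattern is sibilance of the final sound: -ere when the stem ends in a sibilant (*berez*, *sosos*); -ovo when the stem ends in a non-sibilant consonant (*hiv*, *amal*, *ojotih*); -fat when the stem ends in a vowel (*gaja*, *gu*, *poko*).
*eofoz* — final sound /z/ (a sibilant) → -ere → *eofozere*.
*el*: final sound = /l/, a non-sibilant consonant → -ovo → *elovo*.
Since the final sound of *so* is /o/ (a vowel), it takes -fat, giving *sofat*.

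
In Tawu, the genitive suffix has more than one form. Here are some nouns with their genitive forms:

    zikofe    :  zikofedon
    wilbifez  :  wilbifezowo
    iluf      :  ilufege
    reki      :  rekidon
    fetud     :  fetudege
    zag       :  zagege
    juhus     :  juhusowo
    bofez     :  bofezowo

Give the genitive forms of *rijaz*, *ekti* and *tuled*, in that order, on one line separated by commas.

rijazowo, ektidon, tuledege

Looking at the final sound of each stem: -owo when the stem ends in a sibilant (*wilbifez*, *juhus*, *bofez*); -ege when the stem ends in a non-sibilant consonant (*iluf*, *fetud*, *zag*); -don when the stem ends in a vowel (*zikofe*, *reki*).
*rijaz* — final sound /z/ (a sibilant) → -owo → *rijazowo*.
*ekti* — final sound /i/ (a vowel) → -don → *ektidon*.
Since the final sound of *tuled* is /d/ (a non-sibilant consonant), it takes -ege, giving *tuledege*.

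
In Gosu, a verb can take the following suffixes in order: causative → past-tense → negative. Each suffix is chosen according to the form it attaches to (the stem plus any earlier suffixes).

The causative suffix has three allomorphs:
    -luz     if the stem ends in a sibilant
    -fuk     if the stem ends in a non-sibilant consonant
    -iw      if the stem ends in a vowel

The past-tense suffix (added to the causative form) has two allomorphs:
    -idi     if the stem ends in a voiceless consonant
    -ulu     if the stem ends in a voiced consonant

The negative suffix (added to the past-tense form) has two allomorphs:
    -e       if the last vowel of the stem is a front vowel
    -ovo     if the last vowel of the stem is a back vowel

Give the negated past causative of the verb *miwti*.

miwtiiwuluovo

*miwti*: final sound = /i/, a vowel → -iw → *miwtiiw*.
The causative form *miwtiiw* — final consonant /w/ (voiced) → -ulu → *miwtiiwulu*.
The last vowel of the past-tense form *miwtiiwulu* is /u/, which is a back vowel, so the negative suffix is -ovo, giving *miwtiiwuluovo*.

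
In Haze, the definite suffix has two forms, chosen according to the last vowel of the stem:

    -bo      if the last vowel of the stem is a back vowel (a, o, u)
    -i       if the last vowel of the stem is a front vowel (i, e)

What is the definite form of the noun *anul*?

*anul* — last vowel /u/ (a back vowel) → -bo → *anulbo*.

anulbo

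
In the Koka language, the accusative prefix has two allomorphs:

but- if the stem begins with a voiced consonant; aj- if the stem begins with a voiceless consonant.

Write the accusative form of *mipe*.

*mipe*: first consonant = /m/, voiced → but- → *butmipe*.

butmipe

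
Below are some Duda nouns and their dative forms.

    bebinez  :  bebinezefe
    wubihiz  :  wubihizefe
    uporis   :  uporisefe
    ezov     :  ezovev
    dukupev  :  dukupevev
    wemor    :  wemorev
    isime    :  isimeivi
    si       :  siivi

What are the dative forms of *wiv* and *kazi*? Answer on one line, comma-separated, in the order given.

wivev, kaziivi

The pattern is sibilance of the final sound: -efe when the stem ends in a sibilant (*bebinez*, *wubihiz*, *uporis*); -ev when the stem ends in a non-sibilant consonant (*ezov*, *dukupev*, *wemor*); -ivi when the stem ends in a vowel (*isime*, *si*).
The final sound of *wiv* is /v/, which is a non-sibilant consonant, so the suffix is -ev, giving *wivev*.
*kazi* — final sound /i/ (a vowel) → -ivi → *kaziivi*.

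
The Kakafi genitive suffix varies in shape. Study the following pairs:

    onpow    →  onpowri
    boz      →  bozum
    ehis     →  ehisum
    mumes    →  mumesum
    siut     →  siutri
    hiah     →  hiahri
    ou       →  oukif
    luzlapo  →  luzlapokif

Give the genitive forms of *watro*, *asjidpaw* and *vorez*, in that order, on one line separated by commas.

The pattern is sibilance of the final sound: -um when the stem ends in a sibilant (*boz*, *ehis*, *mumes*); -ri when the stem ends in a non-sibilant consonant (*onpow*, *siut*, *hiah*); -kif when the stem ends in a vowel (*ou*, *luzlapo*).
Since the final sound of *watro* is /o/ (a vowel), it takes -kif, giving *watrokif*.
*asjidpaw* — final sound /w/ (a non-sibilant consonant) → -ri → *asjidpawri*.
The final sound of *vorez* is /z/, which is a sibilant, so the suffix is -um, giving *vorezum*.

watrokif, asjidpawri, vorezum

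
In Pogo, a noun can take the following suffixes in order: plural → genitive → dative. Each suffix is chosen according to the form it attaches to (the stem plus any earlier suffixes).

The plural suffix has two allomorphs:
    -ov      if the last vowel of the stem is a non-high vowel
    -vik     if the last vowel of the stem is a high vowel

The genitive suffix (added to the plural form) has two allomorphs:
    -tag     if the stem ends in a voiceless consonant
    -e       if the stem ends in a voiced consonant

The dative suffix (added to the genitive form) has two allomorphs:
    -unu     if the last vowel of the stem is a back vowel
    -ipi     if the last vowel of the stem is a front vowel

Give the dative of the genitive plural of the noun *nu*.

nuviktagunu

Since the last vowel of *nu* is /u/ (a high vowel), it takes -vik, giving *nuvik*.
The plural form *nuvik*: final consonant = /k/, voiceless → -tag → *nuviktag*.
The genitive form *nuviktag*: last vowel = /a/, a back vowel → -unu → *nuviktagunu*.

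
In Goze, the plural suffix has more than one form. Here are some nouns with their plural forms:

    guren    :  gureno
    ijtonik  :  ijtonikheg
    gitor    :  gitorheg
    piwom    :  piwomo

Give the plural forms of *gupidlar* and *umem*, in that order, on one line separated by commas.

gupidlarheg, umemo

Looking at the final consonant of each stem: -o when the stem ends in a nasal (*guren*, *piwom*); -heg when the stem ends in a non-nasal consonant (*ijtonik*, *gitor*).
*gupidlar* — final consonant /r/ (non-nasal) → -heg → *gupidlarheg*.
The final consonant of *umem* is /m/, which is a nasal, so the suffix is -o, giving *umemo*.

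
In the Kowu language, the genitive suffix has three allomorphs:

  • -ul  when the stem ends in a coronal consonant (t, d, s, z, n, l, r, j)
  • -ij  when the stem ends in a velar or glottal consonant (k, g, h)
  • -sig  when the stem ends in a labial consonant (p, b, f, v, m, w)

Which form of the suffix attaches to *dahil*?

-ul

The final consonant of *dahil* is /l/, which is coronal, so the suffix is -ul.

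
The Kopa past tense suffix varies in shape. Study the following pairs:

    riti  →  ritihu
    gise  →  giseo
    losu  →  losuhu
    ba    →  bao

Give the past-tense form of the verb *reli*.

relihu

Looking at the last vowel of each stem: -hu when the last vowel of the stem is a high vowel (*riti*, *losu*); -o when the last vowel of the stem is a non-high vowel (*gise*, *ba*).
*reli*: last vowel = /i/, a high vowel → -hu → *relihu*.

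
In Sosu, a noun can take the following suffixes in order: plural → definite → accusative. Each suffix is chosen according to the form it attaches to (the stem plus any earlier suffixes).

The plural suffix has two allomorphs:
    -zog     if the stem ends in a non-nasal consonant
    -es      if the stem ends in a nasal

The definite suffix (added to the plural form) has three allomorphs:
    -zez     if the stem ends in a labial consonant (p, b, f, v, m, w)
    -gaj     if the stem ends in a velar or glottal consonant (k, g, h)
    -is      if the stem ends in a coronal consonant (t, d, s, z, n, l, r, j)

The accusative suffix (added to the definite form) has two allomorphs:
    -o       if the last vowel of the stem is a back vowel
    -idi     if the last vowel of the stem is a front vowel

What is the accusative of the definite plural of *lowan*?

*lowan* — final consonant /n/ (a nasal) → -es → *lowanes*.
The final consonant of the plural form *lowanes* is /s/, which is coronal, so the definite suffix is -is, giving *lowanesis*.
The definite form *lowanesis* — last vowel /i/ (a front vowel) → -idi → *lowanesisidi*.

lowanesisidi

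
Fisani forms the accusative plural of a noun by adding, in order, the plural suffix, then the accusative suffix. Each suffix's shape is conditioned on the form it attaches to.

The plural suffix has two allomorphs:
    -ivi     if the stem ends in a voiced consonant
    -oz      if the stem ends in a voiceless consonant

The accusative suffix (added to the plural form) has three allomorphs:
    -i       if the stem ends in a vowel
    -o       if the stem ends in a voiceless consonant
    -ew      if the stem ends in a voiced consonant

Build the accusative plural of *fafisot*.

fafisotozew

*fafisot*: final consonant = /t/, voiceless → -oz → *fafisotoz*.
The plural form *fafisotoz*: final sound = /z/, a voiced consonant → -ew → *fafisotozew*.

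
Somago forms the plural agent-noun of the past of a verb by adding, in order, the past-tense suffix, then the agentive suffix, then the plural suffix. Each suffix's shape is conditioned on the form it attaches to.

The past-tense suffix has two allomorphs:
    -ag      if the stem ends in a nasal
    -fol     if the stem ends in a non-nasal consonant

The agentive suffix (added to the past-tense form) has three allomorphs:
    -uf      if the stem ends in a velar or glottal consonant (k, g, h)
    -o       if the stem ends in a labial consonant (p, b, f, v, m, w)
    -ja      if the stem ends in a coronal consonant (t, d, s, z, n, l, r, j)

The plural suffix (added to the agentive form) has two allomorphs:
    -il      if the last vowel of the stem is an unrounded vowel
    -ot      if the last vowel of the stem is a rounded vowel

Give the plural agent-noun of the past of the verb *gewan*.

*gewan*: final consonant = /n/, a nasal → -ag → *gewanag*.
Since the final consonant of the past-tense form *gewanag* is /g/ (velar/glottal), it takes -uf, giving *gewanaguf*.
Since the last vowel of the agentive form *gewanaguf* is /u/ (a rounded vowel), it takes -ot, giving *gewanagufot*.

gewanagufot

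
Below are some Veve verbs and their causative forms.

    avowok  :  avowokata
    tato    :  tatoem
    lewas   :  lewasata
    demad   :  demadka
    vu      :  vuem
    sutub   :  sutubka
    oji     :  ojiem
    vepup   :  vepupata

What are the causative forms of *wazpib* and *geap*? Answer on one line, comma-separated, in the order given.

The suffix is conditioned by the final sound: -ata when the stem ends in a voiceless consonant (*avowok*, *lewas*, *vepup*); -ka when the stem ends in a voiced consonant (*demad*, *sutub*); -em when the stem ends in a vowel (*tato*, *vu*, *oji*).
Since the final sound of *wazpib* is /b/ (a voiced consonant), it takes -ka, giving *wazpibka*.
Since the final sound of *geap* is /p/ (a voiceless consonant), it takes -ata, giving *geapata*.

wazpibka, geapata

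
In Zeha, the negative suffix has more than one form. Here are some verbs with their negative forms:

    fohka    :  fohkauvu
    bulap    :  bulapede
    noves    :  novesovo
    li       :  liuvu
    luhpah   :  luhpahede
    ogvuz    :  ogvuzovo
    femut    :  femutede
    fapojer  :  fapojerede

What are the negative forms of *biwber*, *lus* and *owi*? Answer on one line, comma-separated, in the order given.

biwberede, lusovo, owiuvu

The alternation tracks the final sound of the stem — -ovo when the stem ends in a sibilant (*noves*, *ogvuz*); -ede when the stem ends in a non-sibilant consonant (*bulap*, *luhpah*, *femut*, *fapojer*); -uvu when the stem ends in a vowel (*fohka*, *li*).
*biwber*: final sound = /r/, a non-sibilant consonant → -ede → *biwberede*.
*lus* — final sound /s/ (a sibilant) → -ovo → *lusovo*.
The final sound of *owi* is /i/, which is a vowel, so the suffix is -uvu, giving *owiuvu*.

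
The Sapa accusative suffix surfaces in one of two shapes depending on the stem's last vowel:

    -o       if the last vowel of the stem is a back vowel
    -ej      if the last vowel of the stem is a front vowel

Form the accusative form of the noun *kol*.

The last vowel of *kol* is /o/, which is a back vowel, so the suffix is -o, giving *kolo*.

kolo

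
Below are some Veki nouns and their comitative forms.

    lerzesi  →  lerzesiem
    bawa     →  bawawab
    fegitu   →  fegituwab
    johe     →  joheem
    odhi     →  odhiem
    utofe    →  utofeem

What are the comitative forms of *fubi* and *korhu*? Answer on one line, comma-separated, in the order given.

fubiem, korhuwab

The alternation tracks the last vowel of the stem — -em when the last vowel of the stem is a front vowel (*lerzesi*, *johe*, *odhi*, *utofe*); -wab when the last vowel of the stem is a back vowel (*bawa*, *fegitu*).
*fubi*: last vowel = /i/, a front vowel → -em → *fubiem*.
Since the last vowel of *korhu* is /u/ (a back vowel), it takes -wab, giving *korhuwab*.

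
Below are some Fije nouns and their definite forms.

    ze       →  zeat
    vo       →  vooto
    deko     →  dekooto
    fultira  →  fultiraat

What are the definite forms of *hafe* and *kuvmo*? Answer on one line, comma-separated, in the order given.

hafeat, kuvmooto

The suffix is conditioned by the last vowel: -oto when the last vowel of the stem is a rounded vowel (*vo*, *deko*); -at when the last vowel of the stem is an unrounded vowel (*ze*, *fultira*).
*hafe* — last vowel /e/ (an unrounded vowel) → -at → *hafeat*.
The last vowel of *kuvmo* is /o/, which is a rounded vowel, so the suffix is -oto, giving *kuvmooto*.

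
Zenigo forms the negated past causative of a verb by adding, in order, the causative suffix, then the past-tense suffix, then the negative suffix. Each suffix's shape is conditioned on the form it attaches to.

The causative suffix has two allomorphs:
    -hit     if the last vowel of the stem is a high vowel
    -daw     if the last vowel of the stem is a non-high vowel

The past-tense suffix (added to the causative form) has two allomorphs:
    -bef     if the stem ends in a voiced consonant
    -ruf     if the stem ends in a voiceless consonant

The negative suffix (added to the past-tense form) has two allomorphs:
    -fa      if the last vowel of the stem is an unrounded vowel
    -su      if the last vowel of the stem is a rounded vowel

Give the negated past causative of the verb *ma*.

madawbeffa

The last vowel of *ma* is /a/, which is a non-high vowel, so the causative suffix is -daw, giving *madaw*.
The causative form *madaw*: final consonant = /w/, voiced → -bef → *madawbef*.
Since the last vowel of the past-tense form *madawbef* is /e/ (an unrounded vowel), it takes -fa, giving *madawbeffa*.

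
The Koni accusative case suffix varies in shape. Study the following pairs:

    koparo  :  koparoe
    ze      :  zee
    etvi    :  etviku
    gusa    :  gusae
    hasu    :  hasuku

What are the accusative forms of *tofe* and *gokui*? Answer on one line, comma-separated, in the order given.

tofee, gokuiku

The alternation tracks the last vowel of the stem — -ku when the last vowel of the stem is a high vowel (*etvi*, *hasu*); -e when the last vowel of the stem is a non-high vowel (*koparo*, *ze*, *gusa*).
*tofe* — last vowel /e/ (a non-high vowel) → -e → *tofee*.
Since the last vowel of *gokui* is /i/ (a high vowel), it takes -ku, giving *gokuiku*.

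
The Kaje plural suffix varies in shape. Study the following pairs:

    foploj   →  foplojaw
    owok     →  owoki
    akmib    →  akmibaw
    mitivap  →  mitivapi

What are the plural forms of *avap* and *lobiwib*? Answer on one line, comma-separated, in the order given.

avapi, lobiwibaw

The pattern is voicing of the final consonant: -i when the stem ends in a voiceless consonant (*owok*, *mitivap*); -aw when the stem ends in a voiced consonant (*foploj*, *akmib*).
The final consonant of *avap* is /p/, which is voiceless, so the suffix is -i, giving *avapi*.
Since the final consonant of *lobiwib* is /b/ (voiced), it takes -aw, giving *lobiwibaw*.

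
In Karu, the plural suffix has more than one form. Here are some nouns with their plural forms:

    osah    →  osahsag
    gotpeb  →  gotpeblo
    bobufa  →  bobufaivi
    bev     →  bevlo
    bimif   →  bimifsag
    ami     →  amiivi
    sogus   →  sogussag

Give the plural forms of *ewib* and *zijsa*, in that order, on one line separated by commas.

ewiblo, zijsaivi

Looking at the final sound of each stem: -sag when the stem ends in a voiceless consonant (*osah*, *bimif*, *sogus*); -lo when the stem ends in a voiced consonant (*gotpeb*, *bev*); -ivi when the stem ends in a vowel (*bobufa*, *ami*).
The final sound of *ewib* is /b/, which is a voiced consonant, so the suffix is -lo, giving *ewiblo*.
The final sound of *zijsa* is /a/, which is a vowel, so the suffix is -ivi, giving *zijsaivi*.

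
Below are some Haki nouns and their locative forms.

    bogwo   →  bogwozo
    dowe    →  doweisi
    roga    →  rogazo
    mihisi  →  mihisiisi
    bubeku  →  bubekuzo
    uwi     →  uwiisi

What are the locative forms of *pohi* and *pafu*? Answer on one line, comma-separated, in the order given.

pohiisi, pafuzo

The suffix is conditioned by the last vowel: -isi when the last vowel of the stem is a front vowel (*dowe*, *mihisi*, *uwi*); -zo when the last vowel of the stem is a back vowel (*bogwo*, *roga*, *bubeku*).
Since the last vowel of *pohi* is /i/ (a front vowel), it takes -isi, giving *pohiisi*.
*pafu*: last vowel = /u/, a back vowel → -zo → *pafuzo*.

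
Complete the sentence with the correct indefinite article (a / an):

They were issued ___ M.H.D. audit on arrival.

The indefinite article is chosen by the initial *sound* of the following word, not its spelling.
The initialism *M.H.D.* is read letter by letter; the first letter, M, is pronounced /ɛm/, which begins with a vowel sound.
So the article is *an*: They were issued an M.H.D. audit on arrival.

an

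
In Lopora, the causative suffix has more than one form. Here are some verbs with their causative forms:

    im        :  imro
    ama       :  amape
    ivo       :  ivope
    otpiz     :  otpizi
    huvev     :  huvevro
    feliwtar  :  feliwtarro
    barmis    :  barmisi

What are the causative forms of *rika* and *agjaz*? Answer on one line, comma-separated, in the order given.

The pattern is sibilance of the final sound: -i when the stem ends in a sibilant (*otpiz*, *barmis*); -ro when the stem ends in a non-sibilant consonant (*im*, *huvev*, *feliwtar*); -pe when the stem ends in a vowel (*ama*, *ivo*).
Since the final sound of *rika* is /a/ (a vowel), it takes -pe, giving *rikape*.
*agjaz* — final sound /z/ (a sibilant) → -i → *agjazi*.

rikape, agjazi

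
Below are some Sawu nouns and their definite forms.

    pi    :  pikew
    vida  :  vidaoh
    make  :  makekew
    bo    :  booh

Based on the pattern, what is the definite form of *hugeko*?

hugekooh

Looking at the last vowel of each stem: -kew when the last vowel of the stem is a front vowel (*pi*, *make*); -oh when the last vowel of the stem is a back vowel (*vida*, *bo*).
The last vowel of *hugeko* is /o/, which is a back vowel, so the suffix is -oh, giving *hugekooh*.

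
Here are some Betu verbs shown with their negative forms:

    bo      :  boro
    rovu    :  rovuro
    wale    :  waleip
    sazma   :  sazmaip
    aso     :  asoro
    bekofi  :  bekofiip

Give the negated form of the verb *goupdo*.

goupdoro

The alternation tracks the last vowel of the stem — -ro when the last vowel of the stem is a rounded vowel (*bo*, *rovu*, *aso*); -ip when the last vowel of the stem is an unrounded vowel (*wale*, *sazma*, *bekofi*).
Since the last vowel of *goupdo* is /o/ (a rounded vowel), it takes -ro, giving *goupdoro*.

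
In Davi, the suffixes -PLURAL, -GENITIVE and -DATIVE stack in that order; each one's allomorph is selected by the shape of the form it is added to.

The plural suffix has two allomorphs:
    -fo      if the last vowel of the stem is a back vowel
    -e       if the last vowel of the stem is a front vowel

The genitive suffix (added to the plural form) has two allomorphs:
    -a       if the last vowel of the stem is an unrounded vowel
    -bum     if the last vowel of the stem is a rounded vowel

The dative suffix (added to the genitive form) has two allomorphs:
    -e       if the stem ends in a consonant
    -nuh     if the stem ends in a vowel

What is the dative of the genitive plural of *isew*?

*isew*: last vowel = /e/, a front vowel → -e → *isewe*.
Since the last vowel of the plural form *isewe* is /e/ (an unrounded vowel), it takes -a, giving *isewea*.
The final sound of the genitive form *isewea* is /a/, which is a vowel, so the dative suffix is -nuh, giving *iseweanuh*.

iseweanuh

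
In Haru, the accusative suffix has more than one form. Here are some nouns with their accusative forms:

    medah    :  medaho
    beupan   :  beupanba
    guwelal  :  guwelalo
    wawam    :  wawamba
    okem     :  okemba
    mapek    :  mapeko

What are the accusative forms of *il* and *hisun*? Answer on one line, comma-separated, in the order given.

ilo, hisunba

The pattern is nasality of the final consonant: -ba when the stem ends in a nasal (*beupan*, *wawam*, *okem*); -o when the stem ends in a non-nasal consonant (*medah*, *guwelal*, *mapek*).
The final consonant of *il* is /l/, which is non-nasal, so the suffix is -o, giving *ilo*.
Since the final consonant of *hisun* is /n/ (a nasal), it takes -ba, giving *hisunba*.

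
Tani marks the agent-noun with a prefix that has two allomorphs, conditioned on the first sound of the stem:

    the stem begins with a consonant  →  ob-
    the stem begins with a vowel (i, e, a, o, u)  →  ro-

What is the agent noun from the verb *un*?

*un* — first sound /u/ (a vowel) → ro- → *roun*.

roun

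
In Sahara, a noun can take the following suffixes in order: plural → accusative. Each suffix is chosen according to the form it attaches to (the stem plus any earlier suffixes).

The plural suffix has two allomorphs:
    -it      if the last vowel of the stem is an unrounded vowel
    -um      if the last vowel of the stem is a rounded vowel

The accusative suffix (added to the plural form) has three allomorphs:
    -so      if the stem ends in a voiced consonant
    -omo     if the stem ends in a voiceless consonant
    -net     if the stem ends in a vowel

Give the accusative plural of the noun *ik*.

ikitomo

The last vowel of *ik* is /i/, which is an unrounded vowel, so the plural suffix is -it, giving *ikit*.
The plural form *ikit* — final sound /t/ (a voiceless consonant) → -omo → *ikitomo*.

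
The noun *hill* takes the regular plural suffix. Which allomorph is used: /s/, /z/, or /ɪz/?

The stem *hill* ends in a voiced non-sibilant sound.
The plural suffix surfaces as /ɪz/ after sibilants, /s/ after other voiceless consonants, and /z/ after other voiced sounds.
So the plural -s on *hill* is pronounced /z/.

/z/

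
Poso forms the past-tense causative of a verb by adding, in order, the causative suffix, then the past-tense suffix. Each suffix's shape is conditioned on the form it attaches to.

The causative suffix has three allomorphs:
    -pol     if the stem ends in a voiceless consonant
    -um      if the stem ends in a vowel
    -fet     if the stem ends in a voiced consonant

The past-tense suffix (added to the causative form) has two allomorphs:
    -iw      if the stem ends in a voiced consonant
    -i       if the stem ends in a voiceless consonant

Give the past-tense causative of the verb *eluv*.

eluvfeti

*eluv*: final sound = /v/, a voiced consonant → -fet → *eluvfet*.
The causative form *eluvfet* — final consonant /t/ (voiceless) → -i → *eluvfeti*.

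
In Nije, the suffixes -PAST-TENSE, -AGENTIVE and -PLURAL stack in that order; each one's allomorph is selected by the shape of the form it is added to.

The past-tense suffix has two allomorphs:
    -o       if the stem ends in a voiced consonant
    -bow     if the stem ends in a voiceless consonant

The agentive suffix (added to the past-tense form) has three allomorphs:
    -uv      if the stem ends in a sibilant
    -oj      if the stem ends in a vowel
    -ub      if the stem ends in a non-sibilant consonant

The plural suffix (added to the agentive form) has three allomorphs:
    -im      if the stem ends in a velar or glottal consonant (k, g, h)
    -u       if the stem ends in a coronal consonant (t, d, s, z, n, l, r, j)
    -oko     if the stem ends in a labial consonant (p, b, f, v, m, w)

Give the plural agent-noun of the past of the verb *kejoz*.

kejozooju

Since the final consonant of *kejoz* is /z/ (voiced), it takes -o, giving *kejozo*.
Since the final sound of the past-tense form *kejozo* is /o/ (a vowel), it takes -oj, giving *kejozooj*.
The agentive form *kejozooj* — final consonant /j/ (coronal) → -u → *kejozooju*.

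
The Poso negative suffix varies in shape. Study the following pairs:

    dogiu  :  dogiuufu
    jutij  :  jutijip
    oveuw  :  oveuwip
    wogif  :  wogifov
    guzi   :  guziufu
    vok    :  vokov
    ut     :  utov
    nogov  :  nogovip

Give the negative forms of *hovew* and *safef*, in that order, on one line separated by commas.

The alternation tracks the final sound of the stem — -ov when the stem ends in a voiceless consonant (*wogif*, *vok*, *ut*); -ip when the stem ends in a voiced consonant (*jutij*, *oveuw*, *nogov*); -ufu when the stem ends in a vowel (*dogiu*, *guzi*).
Since the final sound of *hovew* is /w/ (a voiced consonant), it takes -ip, giving *hovewip*.
The final sound of *safef* is /f/, which is a voiceless consonant, so the suffix is -ov, giving *safefov*.

hovewip, safefov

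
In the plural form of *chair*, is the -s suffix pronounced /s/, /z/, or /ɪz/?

The stem *chair* ends in a voiced non-sibilant sound.
The plural suffix surfaces as /ɪz/ after sibilants, /s/ after other voiceless consonants, and /z/ after other voiced sounds.
So the plural -s on *chair* is pronounced /z/.

/z/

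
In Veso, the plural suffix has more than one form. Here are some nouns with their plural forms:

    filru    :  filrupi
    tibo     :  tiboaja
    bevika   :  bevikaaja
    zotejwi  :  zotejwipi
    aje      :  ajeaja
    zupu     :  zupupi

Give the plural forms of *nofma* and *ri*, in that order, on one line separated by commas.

nofmaaja, ripi

Looking at the last vowel of each stem: -pi when the last vowel of the stem is a high vowel (*filru*, *zotejwi*, *zupu*); -aja when the last vowel of the stem is a non-high vowel (*tibo*, *bevika*, *aje*).
Since the last vowel of *nofma* is /a/ (a non-high vowel), it takes -aja, giving *nofmaaja*.
*ri* — last vowel /i/ (a high vowel) → -pi → *ripi*.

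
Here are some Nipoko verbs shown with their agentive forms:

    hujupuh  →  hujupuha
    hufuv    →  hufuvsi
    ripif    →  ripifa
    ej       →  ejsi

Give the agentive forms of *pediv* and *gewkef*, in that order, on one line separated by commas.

Looking at the final consonant of each stem: -a when the stem ends in a voiceless consonant (*hujupuh*, *ripif*); -si when the stem ends in a voiced consonant (*hufuv*, *ej*).
Since the final consonant of *pediv* is /v/ (voiced), it takes -si, giving *pedivsi*.
*gewkef* — final consonant /f/ (voiceless) → -a → *gewkefa*.

pedivsi, gewkefa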